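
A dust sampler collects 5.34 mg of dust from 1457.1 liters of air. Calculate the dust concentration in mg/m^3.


3.6648 mg/m^3

Convert liters to m^3: 1 m^3 = 1000 L
Concentration = mass / volume * 1000
= 5.34 / 1457.1 * 1000
= 0.003664813671 * 1000
= 3.6648 mg/m^3


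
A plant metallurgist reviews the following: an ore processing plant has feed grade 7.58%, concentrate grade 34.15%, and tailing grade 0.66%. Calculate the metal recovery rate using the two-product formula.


Using the two-product formula:
R = 100 * c * (f - t) / (f * (c - t))
Numerator = 100 * 34.15 * (7.58 - 0.66)
= 100 * 34.15 * 6.92
= 23631.8
Denominator = 7.58 * (34.15 - 0.66)
= 7.58 * 33.49
= 253.8542
R = 23631.8 / 253.8542
= 93.092%

93.092%


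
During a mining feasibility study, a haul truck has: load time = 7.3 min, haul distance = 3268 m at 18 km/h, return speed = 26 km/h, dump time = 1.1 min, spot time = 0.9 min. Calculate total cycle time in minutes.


Convert haul speed to m/min: 18 * 1000/60 = 300 m/min
Haul time = 3268 / 300 = 10.89333333 min
Convert return speed to m/min: 26 * 1000/60 = 433.3333333 m/min
Return time = 3268 / 433.3333333 = 7.541538462 min
Total cycle time:
= 7.3 + 10.89333333 + 1.1 + 7.541538462 + 0.9
= 27.7349 min

27.7349 min


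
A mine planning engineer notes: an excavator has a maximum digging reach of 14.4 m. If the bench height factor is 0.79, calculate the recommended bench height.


Bench height = reach * factor
= 14.4 * 0.79
= 11.376 m

11.376 m


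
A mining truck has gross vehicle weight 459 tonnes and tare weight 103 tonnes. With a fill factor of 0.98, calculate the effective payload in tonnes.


Maximum payload = gross - tare
= 459 - 103 = 356 tonnes
Effective payload = max payload * fill factor
= 356 * 0.98
= 348.88 tonnes

348.88 tonnes


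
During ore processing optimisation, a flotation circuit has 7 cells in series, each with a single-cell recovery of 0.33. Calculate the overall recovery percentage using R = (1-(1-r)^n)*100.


93.9393%

Complement of single-cell recovery:
1 - r = 1 - 0.33 = 0.67
Raise to power n:
(1 - r)^7 = 0.67^7 = 0.06060711605
Overall recovery:
R = (1 - 0.06060711605) * 100
= 93.9393%


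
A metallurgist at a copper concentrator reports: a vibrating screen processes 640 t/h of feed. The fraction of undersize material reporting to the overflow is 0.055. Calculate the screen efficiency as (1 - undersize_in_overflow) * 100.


Screen efficiency = (1 - fraction of undersize in overflow) * 100
= (1 - 0.055) * 100
= 0.945 * 100
= 94.5%

94.5%


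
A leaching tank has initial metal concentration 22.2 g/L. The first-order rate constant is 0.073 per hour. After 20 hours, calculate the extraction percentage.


76.7764%

Compute the exponent:
-k * t = -0.073 * 20 = -1.46
Remaining concentration:
C = 22.2 * exp(-1.46)
= 22.2 * 0.2322362747
= 5.155645299 g/L
Extracted = 22.2 - 5.155645299 = 17.0443547 g/L
Extraction % = 17.0443547 / 22.2 * 100
= 76.7764%


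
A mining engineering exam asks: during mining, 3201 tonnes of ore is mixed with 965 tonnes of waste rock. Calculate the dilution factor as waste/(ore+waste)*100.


Total material = ore + waste
= 3201 + 965 = 4166 tonnes
Dilution = waste / total * 100
= 965 / 4166 * 100
= 0.2316370619 * 100
= 23.1637%

23.1637%


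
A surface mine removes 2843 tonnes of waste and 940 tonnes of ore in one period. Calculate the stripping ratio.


Stripping ratio = waste tonnage / ore tonnage
= 2843 / 940
= 3.0245

3.0245


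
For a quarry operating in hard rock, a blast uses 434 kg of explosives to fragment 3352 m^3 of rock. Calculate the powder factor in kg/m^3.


Powder factor = explosive mass / rock volume
= 434 / 3352
= 0.1295 kg/m^3

0.1295 kg/m^3


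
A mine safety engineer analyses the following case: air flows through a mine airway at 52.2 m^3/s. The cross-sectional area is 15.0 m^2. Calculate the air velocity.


Velocity = flow rate / cross-sectional area
= 52.2 / 15.0
= 3.48 m/s

3.48 m/s


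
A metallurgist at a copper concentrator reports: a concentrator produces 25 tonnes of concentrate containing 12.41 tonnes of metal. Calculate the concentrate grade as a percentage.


49.64%

Grade = (metal in concentrate / concentrate mass) * 100
= (12.41 / 25) * 100
= 0.4964 * 100
= 49.64%


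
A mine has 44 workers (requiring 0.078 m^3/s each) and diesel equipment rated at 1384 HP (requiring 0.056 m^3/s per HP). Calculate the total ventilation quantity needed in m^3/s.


Airflow for workers:
Q_people = 44 * 0.078 = 3.432 m^3/s
Airflow for diesel equipment:
Q_diesel = 1384 * 0.056 = 77.504 m^3/s
Total ventilation:
Q_total = 3.432 + 77.504
= 80.936 m^3/s

80.936 m^3/s


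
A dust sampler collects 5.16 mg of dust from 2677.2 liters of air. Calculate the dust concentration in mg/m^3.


1.9274 mg/m^3

Convert liters to m^3: 1 m^3 = 1000 L
Concentration = mass / volume * 1000
= 5.16 / 2677.2 * 1000
= 0.001927386822 * 1000
= 1.9274 mg/m^3


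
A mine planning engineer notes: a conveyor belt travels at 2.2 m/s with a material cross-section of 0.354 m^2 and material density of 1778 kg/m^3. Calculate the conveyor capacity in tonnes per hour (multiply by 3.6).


4984.943 t/h

Volumetric flow = speed * area
= 2.2 * 0.354 = 0.7788 m^3/s
Mass flow = volumetric * density
= 0.7788 * 1778 = 1384.7064 kg/s
Convert to t/h: multiply by 3.6
Capacity = 1384.7064 * 3.6
= 4984.943 t/h


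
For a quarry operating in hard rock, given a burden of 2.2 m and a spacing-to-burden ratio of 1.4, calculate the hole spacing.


Spacing = burden * ratio
= 2.2 * 1.4
= 3.08 m

3.08 m


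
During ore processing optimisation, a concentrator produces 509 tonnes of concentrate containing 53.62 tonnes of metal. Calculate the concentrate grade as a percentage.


10.5344%

Grade = (metal in concentrate / concentrate mass) * 100
= (53.62 / 509) * 100
= 0.1053438114 * 100
= 10.5344%


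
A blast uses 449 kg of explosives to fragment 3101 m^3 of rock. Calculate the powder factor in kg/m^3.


Powder factor = explosive mass / rock volume
= 449 / 3101
= 0.1448 kg/m^3

0.1448 kg/m^3


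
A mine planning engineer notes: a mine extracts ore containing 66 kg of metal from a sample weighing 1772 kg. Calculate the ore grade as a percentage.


Ore grade = (metal mass / ore mass) * 100
= (66 / 1772) * 100
= 0.03724604966 * 100
= 3.7246%

3.7246%


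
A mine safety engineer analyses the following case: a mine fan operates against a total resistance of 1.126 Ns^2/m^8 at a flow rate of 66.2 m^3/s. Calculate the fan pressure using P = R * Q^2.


4934.6274 Pa

Compute Q^2:
Q^2 = 66.2^2 = 4382.44
Compute pressure:
P = R * Q^2 = 1.126 * 4382.44
= 4934.6274 Pa


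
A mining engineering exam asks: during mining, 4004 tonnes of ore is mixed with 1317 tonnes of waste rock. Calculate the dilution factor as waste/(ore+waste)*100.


Total material = ore + waste
= 4004 + 1317 = 5321 tonnes
Dilution = waste / total * 100
= 1317 / 5321 * 100
= 0.2475098666 * 100
= 24.751%

24.751%


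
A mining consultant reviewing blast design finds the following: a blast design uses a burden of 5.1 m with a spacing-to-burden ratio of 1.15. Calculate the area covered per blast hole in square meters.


First, find the spacing:
Spacing = burden * ratio = 5.1 * 1.15
= 5.865 m
Then, calculate the area:
Area = burden * spacing = 5.1 * 5.865
= 29.9115 m^2

29.9115 m^2


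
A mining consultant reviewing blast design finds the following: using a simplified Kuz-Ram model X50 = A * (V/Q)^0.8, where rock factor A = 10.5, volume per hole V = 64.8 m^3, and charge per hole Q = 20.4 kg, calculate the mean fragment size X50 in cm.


26.4695 cm

Compute V/Q:
V/Q = 64.8 / 20.4 = 3.176470588
Raise to the power 0.8:
(V/Q)^0.8 = 3.176470588^0.8 = 2.520901466
Multiply by A:
X50 = 10.5 * 2.520901466
= 26.4695 cm


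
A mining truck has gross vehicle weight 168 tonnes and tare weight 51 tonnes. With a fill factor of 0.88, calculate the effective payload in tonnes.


Maximum payload = gross - tare
= 168 - 51 = 117 tonnes
Effective payload = max payload * fill factor
= 117 * 0.88
= 102.96 tonnes

102.96 tonnes


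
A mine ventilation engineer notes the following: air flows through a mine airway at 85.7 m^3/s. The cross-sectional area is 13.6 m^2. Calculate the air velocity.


Velocity = flow rate / cross-sectional area
= 85.7 / 13.6
= 6.3015 m/s

6.3015 m/s


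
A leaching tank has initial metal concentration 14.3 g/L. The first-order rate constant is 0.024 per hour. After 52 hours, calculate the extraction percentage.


Compute the exponent:
-k * t = -0.024 * 52 = -1.248
Remaining concentration:
C = 14.3 * exp(-1.248)
= 14.3 * 0.2870783798
= 4.105220832 g/L
Extracted = 14.3 - 4.105220832 = 10.19477917 g/L
Extraction % = 10.19477917 / 14.3 * 100
= 71.2922%

71.2922%


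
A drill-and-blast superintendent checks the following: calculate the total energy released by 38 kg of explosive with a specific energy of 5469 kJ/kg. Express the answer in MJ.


207.822 MJ

Energy = mass * specific_energy / 1000
= 38 * 5469 / 1000
= 207822 / 1000
= 207.822 MJ


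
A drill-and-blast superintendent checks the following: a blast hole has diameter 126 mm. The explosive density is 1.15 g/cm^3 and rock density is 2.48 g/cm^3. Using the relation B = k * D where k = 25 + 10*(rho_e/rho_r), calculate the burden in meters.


3.7343 m

First, compute k:
rho_e / rho_r = 1.15 / 2.48 = 0.4637096774
k = 25 + 10 * 0.4637096774 = 29.63709677
Then, compute burden:
B = k * D / 1000 = 29.63709677 * 126 / 1000
= 3734.274194 / 1000
= 3.7343 m


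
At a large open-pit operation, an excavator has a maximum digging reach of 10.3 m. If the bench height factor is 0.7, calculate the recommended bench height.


7.21 m

Bench height = reach * factor
= 10.3 * 0.7
= 7.21 m


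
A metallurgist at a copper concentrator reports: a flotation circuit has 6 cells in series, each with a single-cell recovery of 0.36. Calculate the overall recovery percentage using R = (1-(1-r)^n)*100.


Complement of single-cell recovery:
1 - r = 1 - 0.36 = 0.64
Raise to power n:
(1 - r)^6 = 0.64^6 = 0.06871947674
Overall recovery:
R = (1 - 0.06871947674) * 100
= 93.1281%

93.1281%


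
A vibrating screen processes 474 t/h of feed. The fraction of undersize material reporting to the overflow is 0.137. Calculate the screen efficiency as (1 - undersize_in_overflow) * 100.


86.3%

Screen efficiency = (1 - fraction of undersize in overflow) * 100
= (1 - 0.137) * 100
= 0.863 * 100
= 86.3%


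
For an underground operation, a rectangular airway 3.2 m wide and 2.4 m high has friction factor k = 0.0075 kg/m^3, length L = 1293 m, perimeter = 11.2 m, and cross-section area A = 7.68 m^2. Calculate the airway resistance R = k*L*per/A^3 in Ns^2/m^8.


Compute the numerator:
k * L * per = 0.0075 * 1293 * 11.2
= 108.612
Compute the denominator:
A^3 = 7.68^3 = 452.984832
Resistance:
R = 108.612 / 452.984832
= 0.2398 Ns^2/m^8

0.2398 Ns^2/m^8


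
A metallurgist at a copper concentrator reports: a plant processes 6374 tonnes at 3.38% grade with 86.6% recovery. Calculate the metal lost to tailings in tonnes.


Total metal in feed:
= 6374 * 3.38 / 100 = 215.4412 tonnes
Metal recovered:
= 215.4412 * 86.6 / 100 = 186.5720792 tonnes
Metal lost to tailings:
= 215.4412 - 186.5720792
= 28.8691 tonnes

28.8691 tonnes


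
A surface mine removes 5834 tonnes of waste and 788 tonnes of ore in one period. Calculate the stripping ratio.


7.4036

Stripping ratio = waste tonnage / ore tonnage
= 5834 / 788
= 7.4036


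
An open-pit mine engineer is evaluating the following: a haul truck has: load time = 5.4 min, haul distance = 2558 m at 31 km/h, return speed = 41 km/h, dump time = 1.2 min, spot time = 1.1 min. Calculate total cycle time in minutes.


16.3944 min

Convert haul speed to m/min: 31 * 1000/60 = 516.6666667 m/min
Haul time = 2558 / 516.6666667 = 4.950967742 min
Convert return speed to m/min: 41 * 1000/60 = 683.3333333 m/min
Return time = 2558 / 683.3333333 = 3.743414634 min
Total cycle time:
= 5.4 + 4.950967742 + 1.2 + 3.743414634 + 1.1
= 16.3944 min


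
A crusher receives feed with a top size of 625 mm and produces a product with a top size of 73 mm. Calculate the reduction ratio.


Reduction ratio = feed size / product size
= 625 / 73
= 8.5616

8.5616


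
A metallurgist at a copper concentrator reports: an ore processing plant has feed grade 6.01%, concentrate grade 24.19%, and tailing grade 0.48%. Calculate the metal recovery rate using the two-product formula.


Using the two-product formula:
R = 100 * c * (f - t) / (f * (c - t))
Numerator = 100 * 24.19 * (6.01 - 0.48)
= 100 * 24.19 * 5.53
= 13377.07
Denominator = 6.01 * (24.19 - 0.48)
= 6.01 * 23.71
= 142.4971
R = 13377.07 / 142.4971
= 93.8761%

93.8761%


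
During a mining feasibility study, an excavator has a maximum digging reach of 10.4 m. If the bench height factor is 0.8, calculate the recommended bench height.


8.32 m

Bench height = reach * factor
= 10.4 * 0.8
= 8.32 m


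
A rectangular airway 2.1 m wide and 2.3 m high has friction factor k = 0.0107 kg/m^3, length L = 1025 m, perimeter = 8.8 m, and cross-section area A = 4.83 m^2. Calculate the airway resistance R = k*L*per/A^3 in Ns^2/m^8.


Compute the numerator:
k * L * per = 0.0107 * 1025 * 8.8
= 96.514
Compute the denominator:
A^3 = 4.83^3 = 112.678587
Resistance:
R = 96.514 / 112.678587
= 0.8565 Ns^2/m^8

0.8565 Ns^2/m^8


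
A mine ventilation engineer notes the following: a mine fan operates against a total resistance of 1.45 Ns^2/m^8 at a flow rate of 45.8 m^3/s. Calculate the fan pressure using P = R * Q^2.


3041.578 Pa

Compute Q^2:
Q^2 = 45.8^2 = 2097.64
Compute pressure:
P = R * Q^2 = 1.45 * 2097.64
= 3041.578 Pa


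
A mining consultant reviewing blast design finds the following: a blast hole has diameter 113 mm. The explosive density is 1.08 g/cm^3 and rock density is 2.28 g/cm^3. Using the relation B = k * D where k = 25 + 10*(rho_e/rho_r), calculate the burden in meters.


First, compute k:
rho_e / rho_r = 1.08 / 2.28 = 0.4736842105
k = 25 + 10 * 0.4736842105 = 29.73684211
Then, compute burden:
B = k * D / 1000 = 29.73684211 * 113 / 1000
= 3360.263158 / 1000
= 3.3603 m

3.3603 m


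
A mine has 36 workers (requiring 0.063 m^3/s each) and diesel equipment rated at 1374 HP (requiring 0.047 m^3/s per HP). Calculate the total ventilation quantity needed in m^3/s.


Airflow for workers:
Q_people = 36 * 0.063 = 2.268 m^3/s
Airflow for diesel equipment:
Q_diesel = 1374 * 0.047 = 64.578 m^3/s
Total ventilation:
Q_total = 2.268 + 64.578
= 66.846 m^3/s

66.846 m^3/s


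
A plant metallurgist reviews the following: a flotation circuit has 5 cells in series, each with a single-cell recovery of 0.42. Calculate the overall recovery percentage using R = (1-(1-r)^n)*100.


Complement of single-cell recovery:
1 - r = 1 - 0.42 = 0.58
Raise to power n:
(1 - r)^5 = 0.58^5 = 0.0656356768
Overall recovery:
R = (1 - 0.0656356768) * 100
= 93.4364%

93.4364%


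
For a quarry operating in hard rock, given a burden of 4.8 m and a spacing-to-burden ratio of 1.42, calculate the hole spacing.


Spacing = burden * ratio
= 4.8 * 1.42
= 6.816 m

6.816 m


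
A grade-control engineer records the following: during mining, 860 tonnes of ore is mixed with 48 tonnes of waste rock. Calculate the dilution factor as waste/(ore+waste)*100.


5.2863%

Total material = ore + waste
= 860 + 48 = 908 tonnes
Dilution = waste / total * 100
= 48 / 908 * 100
= 0.05286343612 * 100
= 5.2863%


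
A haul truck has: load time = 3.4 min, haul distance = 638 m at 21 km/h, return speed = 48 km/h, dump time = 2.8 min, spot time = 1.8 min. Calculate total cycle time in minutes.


10.6204 min

Convert haul speed to m/min: 21 * 1000/60 = 350 m/min
Haul time = 638 / 350 = 1.822857143 min
Convert return speed to m/min: 48 * 1000/60 = 800 m/min
Return time = 638 / 800 = 0.7975 min
Total cycle time:
= 3.4 + 1.822857143 + 2.8 + 0.7975 + 1.8
= 10.6204 min


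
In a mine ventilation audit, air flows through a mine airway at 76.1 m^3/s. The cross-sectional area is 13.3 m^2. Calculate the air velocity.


5.7218 m/s

Velocity = flow rate / cross-sectional area
= 76.1 / 13.3
= 5.7218 m/s


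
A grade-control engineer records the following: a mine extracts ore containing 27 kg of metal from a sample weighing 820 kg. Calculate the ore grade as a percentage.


3.2927%

Ore grade = (metal mass / ore mass) * 100
= (27 / 820) * 100
= 0.03292682927 * 100
= 3.2927%


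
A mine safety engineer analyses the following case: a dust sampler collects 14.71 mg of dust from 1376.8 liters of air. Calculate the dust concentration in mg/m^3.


10.6842 mg/m^3

Convert liters to m^3: 1 m^3 = 1000 L
Concentration = mass / volume * 1000
= 14.71 / 1376.8 * 1000
= 0.01068419524 * 1000
= 10.6842 mg/m^3


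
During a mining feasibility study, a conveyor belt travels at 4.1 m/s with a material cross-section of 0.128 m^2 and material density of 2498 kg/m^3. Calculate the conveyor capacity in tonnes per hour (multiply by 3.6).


Volumetric flow = speed * area
= 4.1 * 0.128 = 0.5248 m^3/s
Mass flow = volumetric * density
= 0.5248 * 2498 = 1310.9504 kg/s
Convert to t/h: multiply by 3.6
Capacity = 1310.9504 * 3.6
= 4719.4214 t/h

4719.4214 t/h


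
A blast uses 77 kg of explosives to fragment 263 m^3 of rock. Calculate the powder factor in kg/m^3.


Powder factor = explosive mass / rock volume
= 77 / 263
= 0.2928 kg/m^3

0.2928 kg/m^3


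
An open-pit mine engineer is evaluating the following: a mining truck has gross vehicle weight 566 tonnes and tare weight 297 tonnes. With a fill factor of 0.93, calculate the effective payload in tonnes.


Maximum payload = gross - tare
= 566 - 297 = 269 tonnes
Effective payload = max payload * fill factor
= 269 * 0.93
= 250.17 tonnes

250.17 tonnes


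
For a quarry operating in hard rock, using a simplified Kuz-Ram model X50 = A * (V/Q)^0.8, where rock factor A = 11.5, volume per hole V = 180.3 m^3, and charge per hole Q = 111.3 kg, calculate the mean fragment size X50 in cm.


Compute V/Q:
V/Q = 180.3 / 111.3 = 1.619946092
Raise to the power 0.8:
(V/Q)^0.8 = 1.619946092^0.8 = 1.470958601
Multiply by A:
X50 = 11.5 * 1.470958601
= 16.916 cm

16.916 cm


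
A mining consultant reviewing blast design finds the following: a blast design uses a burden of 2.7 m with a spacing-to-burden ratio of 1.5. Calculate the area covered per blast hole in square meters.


First, find the spacing:
Spacing = burden * ratio = 2.7 * 1.5
= 4.05 m
Then, calculate the area:
Area = burden * spacing = 2.7 * 4.05
= 10.935 m^2

10.935 m^2


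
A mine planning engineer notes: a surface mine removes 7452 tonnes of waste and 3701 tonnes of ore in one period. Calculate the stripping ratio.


Stripping ratio = waste tonnage / ore tonnage
= 7452 / 3701
= 2.0135

2.0135


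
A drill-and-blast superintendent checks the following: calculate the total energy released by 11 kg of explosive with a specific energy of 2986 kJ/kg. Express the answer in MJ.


32.846 MJ

Energy = mass * specific_energy / 1000
= 11 * 2986 / 1000
= 32846 / 1000
= 32.846 MJ


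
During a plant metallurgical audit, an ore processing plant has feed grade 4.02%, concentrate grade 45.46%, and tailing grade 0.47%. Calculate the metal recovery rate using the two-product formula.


89.231%

Using the two-product formula:
R = 100 * c * (f - t) / (f * (c - t))
Numerator = 100 * 45.46 * (4.02 - 0.47)
= 100 * 45.46 * 3.55
= 16138.3
Denominator = 4.02 * (45.46 - 0.47)
= 4.02 * 44.99
= 180.8598
R = 16138.3 / 180.8598
= 89.231%


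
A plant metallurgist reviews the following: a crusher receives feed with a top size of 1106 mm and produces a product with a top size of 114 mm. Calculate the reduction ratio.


9.7018

Reduction ratio = feed size / product size
= 1106 / 114
= 9.7018


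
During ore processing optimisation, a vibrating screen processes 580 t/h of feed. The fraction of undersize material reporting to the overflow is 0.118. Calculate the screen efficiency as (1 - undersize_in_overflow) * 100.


Screen efficiency = (1 - fraction of undersize in overflow) * 100
= (1 - 0.118) * 100
= 0.882 * 100
= 88.2%

88.2%


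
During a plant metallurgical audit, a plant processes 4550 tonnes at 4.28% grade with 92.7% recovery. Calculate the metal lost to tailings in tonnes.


Total metal in feed:
= 4550 * 4.28 / 100 = 194.74 tonnes
Metal recovered:
= 194.74 * 92.7 / 100 = 180.52398 tonnes
Metal lost to tailings:
= 194.74 - 180.52398
= 14.216 tonnes

14.216 tonnes


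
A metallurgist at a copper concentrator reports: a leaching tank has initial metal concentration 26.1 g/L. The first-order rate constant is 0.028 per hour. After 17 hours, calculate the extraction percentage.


Compute the exponent:
-k * t = -0.028 * 17 = -0.476
Remaining concentration:
C = 26.1 * exp(-0.476)
= 26.1 * 0.6212634822
= 16.21497689 g/L
Extracted = 26.1 - 16.21497689 = 9.885023113 g/L
Extraction % = 9.885023113 / 26.1 * 100
= 37.8737%

37.8737%


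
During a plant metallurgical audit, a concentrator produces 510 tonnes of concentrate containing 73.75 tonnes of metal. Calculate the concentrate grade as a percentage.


Grade = (metal in concentrate / concentrate mass) * 100
= (73.75 / 510) * 100
= 0.1446078431 * 100
= 14.4608%

14.4608%


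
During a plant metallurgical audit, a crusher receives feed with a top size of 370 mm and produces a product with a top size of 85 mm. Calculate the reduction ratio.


4.3529

Reduction ratio = feed size / product size
= 370 / 85
= 4.3529


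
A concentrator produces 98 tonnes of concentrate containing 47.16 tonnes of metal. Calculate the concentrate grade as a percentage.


Grade = (metal in concentrate / concentrate mass) * 100
= (47.16 / 98) * 100
= 0.4812244898 * 100
= 48.1224%

48.1224%


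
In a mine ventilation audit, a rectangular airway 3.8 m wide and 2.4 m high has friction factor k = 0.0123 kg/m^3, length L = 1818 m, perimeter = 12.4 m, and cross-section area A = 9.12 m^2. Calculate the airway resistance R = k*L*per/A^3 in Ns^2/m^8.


Compute the numerator:
k * L * per = 0.0123 * 1818 * 12.4
= 277.28136
Compute the denominator:
A^3 = 9.12^3 = 758.550528
Resistance:
R = 277.28136 / 758.550528
= 0.3655 Ns^2/m^8

0.3655 Ns^2/m^8


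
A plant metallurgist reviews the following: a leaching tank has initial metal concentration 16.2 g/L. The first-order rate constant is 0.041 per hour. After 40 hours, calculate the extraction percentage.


Compute the exponent:
-k * t = -0.041 * 40 = -1.64
Remaining concentration:
C = 16.2 * exp(-1.64)
= 16.2 * 0.1939800423
= 3.142476685 g/L
Extracted = 16.2 - 3.142476685 = 13.05752331 g/L
Extraction % = 13.05752331 / 16.2 * 100
= 80.602%

80.602%


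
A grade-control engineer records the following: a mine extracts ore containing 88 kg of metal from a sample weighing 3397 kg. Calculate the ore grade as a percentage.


2.5905%

Ore grade = (metal mass / ore mass) * 100
= (88 / 3397) * 100
= 0.02590521048 * 100
= 2.5905%


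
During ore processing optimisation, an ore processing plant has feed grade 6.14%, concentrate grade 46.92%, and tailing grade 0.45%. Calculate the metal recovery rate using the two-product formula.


Using the two-product formula:
R = 100 * c * (f - t) / (f * (c - t))
Numerator = 100 * 46.92 * (6.14 - 0.45)
= 100 * 46.92 * 5.69
= 26697.48
Denominator = 6.14 * (46.92 - 0.45)
= 6.14 * 46.47
= 285.3258
R = 26697.48 / 285.3258
= 93.5684%

93.5684%


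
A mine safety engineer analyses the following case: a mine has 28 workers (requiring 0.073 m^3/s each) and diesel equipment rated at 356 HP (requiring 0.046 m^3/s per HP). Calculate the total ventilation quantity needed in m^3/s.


Airflow for workers:
Q_people = 28 * 0.073 = 2.044 m^3/s
Airflow for diesel equipment:
Q_diesel = 356 * 0.046 = 16.376 m^3/s
Total ventilation:
Q_total = 2.044 + 16.376
= 18.42 m^3/s

18.42 m^3/s


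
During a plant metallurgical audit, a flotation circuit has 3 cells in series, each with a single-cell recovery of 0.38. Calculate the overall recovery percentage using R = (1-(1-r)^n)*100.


76.1672%

Complement of single-cell recovery:
1 - r = 1 - 0.38 = 0.62
Raise to power n:
(1 - r)^3 = 0.62^3 = 0.238328
Overall recovery:
R = (1 - 0.238328) * 100
= 76.1672%


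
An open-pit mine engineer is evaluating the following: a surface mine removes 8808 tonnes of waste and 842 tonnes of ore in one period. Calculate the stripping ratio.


10.4608

Stripping ratio = waste tonnage / ore tonnage
= 8808 / 842
= 10.4608


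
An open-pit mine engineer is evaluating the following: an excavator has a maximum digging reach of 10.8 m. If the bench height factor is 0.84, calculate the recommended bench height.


9.072 m

Bench height = reach * factor
= 10.8 * 0.84
= 9.072 m


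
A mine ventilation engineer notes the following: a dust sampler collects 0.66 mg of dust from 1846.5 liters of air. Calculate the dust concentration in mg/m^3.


0.3574 mg/m^3

Convert liters to m^3: 1 m^3 = 1000 L
Concentration = mass / volume * 1000
= 0.66 / 1846.5 * 1000
= 0.0003574329813 * 1000
= 0.3574 mg/m^3


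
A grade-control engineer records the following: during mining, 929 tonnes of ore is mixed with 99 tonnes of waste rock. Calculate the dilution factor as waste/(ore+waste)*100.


9.6304%

Total material = ore + waste
= 929 + 99 = 1028 tonnes
Dilution = waste / total * 100
= 99 / 1028 * 100
= 0.09630350195 * 100
= 9.6304%


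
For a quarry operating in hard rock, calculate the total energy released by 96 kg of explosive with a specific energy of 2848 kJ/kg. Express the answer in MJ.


Energy = mass * specific_energy / 1000
= 96 * 2848 / 1000
= 273408 / 1000
= 273.408 MJ

273.408 MJ


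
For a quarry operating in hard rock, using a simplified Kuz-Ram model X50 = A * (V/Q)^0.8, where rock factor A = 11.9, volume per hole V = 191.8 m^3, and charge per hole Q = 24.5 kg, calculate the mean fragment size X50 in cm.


61.7295 cm

Compute V/Q:
V/Q = 191.8 / 24.5 = 7.828571429
Raise to the power 0.8:
(V/Q)^0.8 = 7.828571429^0.8 = 5.187355532
Multiply by A:
X50 = 11.9 * 5.187355532
= 61.7295 cm


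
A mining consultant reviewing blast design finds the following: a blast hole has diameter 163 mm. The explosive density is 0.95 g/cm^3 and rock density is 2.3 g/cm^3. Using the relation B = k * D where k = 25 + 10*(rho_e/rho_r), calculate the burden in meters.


4.7483 m

First, compute k:
rho_e / rho_r = 0.95 / 2.3 = 0.4130434783
k = 25 + 10 * 0.4130434783 = 29.13043478
Then, compute burden:
B = k * D / 1000 = 29.13043478 * 163 / 1000
= 4748.26087 / 1000
= 4.7483 m


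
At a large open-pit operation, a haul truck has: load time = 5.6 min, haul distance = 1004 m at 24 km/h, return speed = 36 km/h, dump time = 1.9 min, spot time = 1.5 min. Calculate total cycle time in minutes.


13.1833 min

Convert haul speed to m/min: 24 * 1000/60 = 400 m/min
Haul time = 1004 / 400 = 2.51 min
Convert return speed to m/min: 36 * 1000/60 = 600 m/min
Return time = 1004 / 600 = 1.673333333 min
Total cycle time:
= 5.6 + 2.51 + 1.9 + 1.673333333 + 1.5
= 13.1833 min


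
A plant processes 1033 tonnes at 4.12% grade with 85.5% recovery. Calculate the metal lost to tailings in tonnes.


6.1711 tonnes

Total metal in feed:
= 1033 * 4.12 / 100 = 42.5596 tonnes
Metal recovered:
= 42.5596 * 85.5 / 100 = 36.388458 tonnes
Metal lost to tailings:
= 42.5596 - 36.388458
= 6.1711 tonnes


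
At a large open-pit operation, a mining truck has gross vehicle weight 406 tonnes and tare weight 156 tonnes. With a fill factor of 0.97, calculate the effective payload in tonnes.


242.5 tonnes

Maximum payload = gross - tare
= 406 - 156 = 250 tonnes
Effective payload = max payload * fill factor
= 250 * 0.97
= 242.5 tonnes


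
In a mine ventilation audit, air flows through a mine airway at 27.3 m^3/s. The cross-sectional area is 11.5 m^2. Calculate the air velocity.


2.3739 m/s

Velocity = flow rate / cross-sectional area
= 27.3 / 11.5
= 2.3739 m/s


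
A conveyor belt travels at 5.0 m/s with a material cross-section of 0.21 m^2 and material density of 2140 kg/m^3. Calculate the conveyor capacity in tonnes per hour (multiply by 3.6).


Volumetric flow = speed * area
= 5.0 * 0.21 = 1.05 m^3/s
Mass flow = volumetric * density
= 1.05 * 2140 = 2247.0 kg/s
Convert to t/h: multiply by 3.6
Capacity = 2247.0 * 3.6
= 8089.2 t/h

8089.2 t/h


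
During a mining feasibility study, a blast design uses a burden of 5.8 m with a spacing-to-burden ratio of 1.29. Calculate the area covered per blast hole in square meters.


43.3956 m^2

First, find the spacing:
Spacing = burden * ratio = 5.8 * 1.29
= 7.482 m
Then, calculate the area:
Area = burden * spacing = 5.8 * 7.482
= 43.3956 m^2


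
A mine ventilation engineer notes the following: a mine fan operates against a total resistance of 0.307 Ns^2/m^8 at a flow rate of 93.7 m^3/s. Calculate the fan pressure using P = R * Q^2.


2695.3648 Pa

Compute Q^2:
Q^2 = 93.7^2 = 8779.69
Compute pressure:
P = R * Q^2 = 0.307 * 8779.69
= 2695.3648 Pa


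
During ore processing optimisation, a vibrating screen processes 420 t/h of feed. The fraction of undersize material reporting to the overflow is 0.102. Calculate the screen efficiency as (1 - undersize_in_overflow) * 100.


89.8%

Screen efficiency = (1 - fraction of undersize in overflow) * 100
= (1 - 0.102) * 100
= 0.898 * 100
= 89.8%


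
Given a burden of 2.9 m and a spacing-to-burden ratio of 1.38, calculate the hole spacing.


Spacing = burden * ratio
= 2.9 * 1.38
= 4.002 m

4.002 m


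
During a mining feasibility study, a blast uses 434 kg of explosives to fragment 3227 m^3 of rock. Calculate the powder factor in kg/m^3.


Powder factor = explosive mass / rock volume
= 434 / 3227
= 0.1345 kg/m^3

0.1345 kg/m^3


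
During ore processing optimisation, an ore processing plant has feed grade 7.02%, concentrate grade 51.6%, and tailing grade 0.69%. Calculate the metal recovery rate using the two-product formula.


91.3931%

Using the two-product formula:
R = 100 * c * (f - t) / (f * (c - t))
Numerator = 100 * 51.6 * (7.02 - 0.69)
= 100 * 51.6 * 6.33
= 32662.8
Denominator = 7.02 * (51.6 - 0.69)
= 7.02 * 50.91
= 357.3882
R = 32662.8 / 357.3882
= 91.3931%


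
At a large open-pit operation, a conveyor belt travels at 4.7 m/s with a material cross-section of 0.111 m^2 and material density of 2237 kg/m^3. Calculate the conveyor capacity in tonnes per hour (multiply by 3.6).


Volumetric flow = speed * area
= 4.7 * 0.111 = 0.5217 m^3/s
Mass flow = volumetric * density
= 0.5217 * 2237 = 1167.0429 kg/s
Convert to t/h: multiply by 3.6
Capacity = 1167.0429 * 3.6
= 4201.3544 t/h

4201.3544 t/h


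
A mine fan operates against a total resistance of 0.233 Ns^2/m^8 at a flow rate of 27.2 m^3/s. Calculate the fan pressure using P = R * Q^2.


Compute Q^2:
Q^2 = 27.2^2 = 739.84
Compute pressure:
P = R * Q^2 = 0.233 * 739.84
= 172.3827 Pa

172.3827 Pa


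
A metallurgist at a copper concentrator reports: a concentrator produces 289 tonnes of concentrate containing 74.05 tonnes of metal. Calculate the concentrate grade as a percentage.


25.6228%

Grade = (metal in concentrate / concentrate mass) * 100
= (74.05 / 289) * 100
= 0.2562283737 * 100
= 25.6228%


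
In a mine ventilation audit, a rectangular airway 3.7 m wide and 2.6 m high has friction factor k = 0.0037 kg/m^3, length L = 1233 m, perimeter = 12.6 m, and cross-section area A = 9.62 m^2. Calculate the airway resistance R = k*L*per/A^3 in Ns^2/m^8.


0.0646 Ns^2/m^8

Compute the numerator:
k * L * per = 0.0037 * 1233 * 12.6
= 57.48246
Compute the denominator:
A^3 = 9.62^3 = 890.277128
Resistance:
R = 57.48246 / 890.277128
= 0.0646 Ns^2/m^8


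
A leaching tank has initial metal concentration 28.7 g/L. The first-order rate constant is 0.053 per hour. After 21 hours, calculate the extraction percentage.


Compute the exponent:
-k * t = -0.053 * 21 = -1.113
Remaining concentration:
C = 28.7 * exp(-1.113)
= 28.7 * 0.3285717657
= 9.430009676 g/L
Extracted = 28.7 - 9.430009676 = 19.26999032 g/L
Extraction % = 19.26999032 / 28.7 * 100
= 67.1428%

67.1428%


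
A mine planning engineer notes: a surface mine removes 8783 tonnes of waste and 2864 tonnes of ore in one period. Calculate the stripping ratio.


Stripping ratio = waste tonnage / ore tonnage
= 8783 / 2864
= 3.0667

3.0667


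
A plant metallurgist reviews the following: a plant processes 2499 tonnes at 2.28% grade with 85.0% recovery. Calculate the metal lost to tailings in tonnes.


Total metal in feed:
= 2499 * 2.28 / 100 = 56.9772 tonnes
Metal recovered:
= 56.9772 * 85.0 / 100 = 48.43062 tonnes
Metal lost to tailings:
= 56.9772 - 48.43062
= 8.5466 tonnes

8.5466 tonnes


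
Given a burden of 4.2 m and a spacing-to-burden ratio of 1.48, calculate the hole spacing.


6.216 m

Spacing = burden * ratio
= 4.2 * 1.48
= 6.216 m


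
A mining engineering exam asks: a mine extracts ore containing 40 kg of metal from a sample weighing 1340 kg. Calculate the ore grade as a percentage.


Ore grade = (metal mass / ore mass) * 100
= (40 / 1340) * 100
= 0.02985074627 * 100
= 2.9851%

2.9851%


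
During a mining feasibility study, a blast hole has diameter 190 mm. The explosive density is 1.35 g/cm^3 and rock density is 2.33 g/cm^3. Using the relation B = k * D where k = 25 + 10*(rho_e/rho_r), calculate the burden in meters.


First, compute k:
rho_e / rho_r = 1.35 / 2.33 = 0.5793991416
k = 25 + 10 * 0.5793991416 = 30.79399142
Then, compute burden:
B = k * D / 1000 = 30.79399142 * 190 / 1000
= 5850.858369 / 1000
= 5.8509 m

5.8509 m


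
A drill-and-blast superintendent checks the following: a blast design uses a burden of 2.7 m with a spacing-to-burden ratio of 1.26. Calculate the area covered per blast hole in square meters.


9.1854 m^2

First, find the spacing:
Spacing = burden * ratio = 2.7 * 1.26
= 3.402 m
Then, calculate the area:
Area = burden * spacing = 2.7 * 3.402
= 9.1854 m^2


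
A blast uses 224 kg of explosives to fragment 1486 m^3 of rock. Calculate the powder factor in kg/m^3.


Powder factor = explosive mass / rock volume
= 224 / 1486
= 0.1507 kg/m^3

0.1507 kg/m^3


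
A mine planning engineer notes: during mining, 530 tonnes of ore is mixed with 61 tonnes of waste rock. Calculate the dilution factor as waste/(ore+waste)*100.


10.3215%

Total material = ore + waste
= 530 + 61 = 591 tonnes
Dilution = waste / total * 100
= 61 / 591 * 100
= 0.10321489 * 100
= 10.3215%


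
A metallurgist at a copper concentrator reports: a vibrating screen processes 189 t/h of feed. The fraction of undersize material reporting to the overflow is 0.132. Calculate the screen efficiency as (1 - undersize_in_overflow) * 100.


86.8%

Screen efficiency = (1 - fraction of undersize in overflow) * 100
= (1 - 0.132) * 100
= 0.868 * 100
= 86.8%


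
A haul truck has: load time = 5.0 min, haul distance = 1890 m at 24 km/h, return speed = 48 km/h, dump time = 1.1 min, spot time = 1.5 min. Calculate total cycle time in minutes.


14.6875 min

Convert haul speed to m/min: 24 * 1000/60 = 400 m/min
Haul time = 1890 / 400 = 4.725 min
Convert return speed to m/min: 48 * 1000/60 = 800 m/min
Return time = 1890 / 800 = 2.3625 min
Total cycle time:
= 5.0 + 4.725 + 1.1 + 2.3625 + 1.5
= 14.6875 min


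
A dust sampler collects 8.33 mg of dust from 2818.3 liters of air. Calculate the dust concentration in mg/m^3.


Convert liters to m^3: 1 m^3 = 1000 L
Concentration = mass / volume * 1000
= 8.33 / 2818.3 * 1000
= 0.002955682504 * 1000
= 2.9557 mg/m^3

2.9557 mg/m^3


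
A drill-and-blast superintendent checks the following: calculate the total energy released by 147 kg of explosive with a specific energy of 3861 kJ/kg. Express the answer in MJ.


567.567 MJ

Energy = mass * specific_energy / 1000
= 147 * 3861 / 1000
= 567567 / 1000
= 567.567 MJ


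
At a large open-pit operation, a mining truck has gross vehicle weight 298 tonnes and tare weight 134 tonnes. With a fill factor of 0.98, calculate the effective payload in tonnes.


160.72 tonnes

Maximum payload = gross - tare
= 298 - 134 = 164 tonnes
Effective payload = max payload * fill factor
= 164 * 0.98
= 160.72 tonnes


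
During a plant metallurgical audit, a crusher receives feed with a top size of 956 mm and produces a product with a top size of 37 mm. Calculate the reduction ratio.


Reduction ratio = feed size / product size
= 956 / 37
= 25.8378

25.8378


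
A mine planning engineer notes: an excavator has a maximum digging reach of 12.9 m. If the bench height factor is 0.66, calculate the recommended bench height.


8.514 m

Bench height = reach * factor
= 12.9 * 0.66
= 8.514 m


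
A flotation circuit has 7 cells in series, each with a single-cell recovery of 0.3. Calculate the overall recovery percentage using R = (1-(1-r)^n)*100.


Complement of single-cell recovery:
1 - r = 1 - 0.3 = 0.7
Raise to power n:
(1 - r)^7 = 0.7^7 = 0.0823543
Overall recovery:
R = (1 - 0.0823543) * 100
= 91.7646%

91.7646%


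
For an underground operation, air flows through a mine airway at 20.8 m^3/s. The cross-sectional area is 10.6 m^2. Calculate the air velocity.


Velocity = flow rate / cross-sectional area
= 20.8 / 10.6
= 1.9623 m/s

1.9623 m/s


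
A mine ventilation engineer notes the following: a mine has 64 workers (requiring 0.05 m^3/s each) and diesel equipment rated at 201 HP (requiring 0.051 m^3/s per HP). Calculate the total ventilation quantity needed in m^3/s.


Airflow for workers:
Q_people = 64 * 0.05 = 3.2 m^3/s
Airflow for diesel equipment:
Q_diesel = 201 * 0.051 = 10.251 m^3/s
Total ventilation:
Q_total = 3.2 + 10.251
= 13.451 m^3/s

13.451 m^3/s


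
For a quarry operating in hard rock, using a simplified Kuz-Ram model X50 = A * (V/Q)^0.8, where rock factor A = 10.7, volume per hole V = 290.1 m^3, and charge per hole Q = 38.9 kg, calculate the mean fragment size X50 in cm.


Compute V/Q:
V/Q = 290.1 / 38.9 = 7.457583548
Raise to the power 0.8:
(V/Q)^0.8 = 7.457583548^0.8 = 4.989746727
Multiply by A:
X50 = 10.7 * 4.989746727
= 53.3903 cm

53.3903 cm


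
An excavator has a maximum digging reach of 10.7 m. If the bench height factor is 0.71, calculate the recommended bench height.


Bench height = reach * factor
= 10.7 * 0.71
= 7.597 m

7.597 m


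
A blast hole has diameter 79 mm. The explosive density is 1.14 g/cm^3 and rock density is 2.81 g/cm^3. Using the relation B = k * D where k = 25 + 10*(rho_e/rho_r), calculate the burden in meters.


2.2955 m

First, compute k:
rho_e / rho_r = 1.14 / 2.81 = 0.4056939502
k = 25 + 10 * 0.4056939502 = 29.0569395
Then, compute burden:
B = k * D / 1000 = 29.0569395 * 79 / 1000
= 2295.498221 / 1000
= 2.2955 m


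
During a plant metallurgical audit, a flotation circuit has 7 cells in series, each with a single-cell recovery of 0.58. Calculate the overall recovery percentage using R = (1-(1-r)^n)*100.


Complement of single-cell recovery:
1 - r = 1 - 0.58 = 0.42
Raise to power n:
(1 - r)^7 = 0.42^7 = 0.002305393332
Overall recovery:
R = (1 - 0.002305393332) * 100
= 99.7695%

99.7695%


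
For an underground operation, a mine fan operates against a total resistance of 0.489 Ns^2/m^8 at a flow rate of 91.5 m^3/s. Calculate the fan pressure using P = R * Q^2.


Compute Q^2:
Q^2 = 91.5^2 = 8372.25
Compute pressure:
P = R * Q^2 = 0.489 * 8372.25
= 4094.0303 Pa

4094.0303 Pa


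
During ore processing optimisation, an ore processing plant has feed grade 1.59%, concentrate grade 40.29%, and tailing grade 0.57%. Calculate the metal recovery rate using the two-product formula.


Using the two-product formula:
R = 100 * c * (f - t) / (f * (c - t))
Numerator = 100 * 40.29 * (1.59 - 0.57)
= 100 * 40.29 * 1.02
= 4109.58
Denominator = 1.59 * (40.29 - 0.57)
= 1.59 * 39.72
= 63.1548
R = 4109.58 / 63.1548
= 65.0715%

65.0715%


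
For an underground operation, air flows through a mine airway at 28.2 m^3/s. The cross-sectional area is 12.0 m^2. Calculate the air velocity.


2.35 m/s

Velocity = flow rate / cross-sectional area
= 28.2 / 12.0
= 2.35 m/s
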